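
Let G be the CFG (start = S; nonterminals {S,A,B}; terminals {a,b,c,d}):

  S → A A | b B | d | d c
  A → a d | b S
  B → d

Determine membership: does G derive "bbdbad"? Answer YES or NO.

Convert to CNF:
  S -> A A | T1 T3 | T2 B | d
  A -> T0 T1 | T2 S
  B -> d
  T0 -> a
  T1 -> d
  T2 -> b
  T3 -> c

CYK fill:
  [0..0]={T2}  "b"  orig:{}
  [1..1]={T2}  "b"  orig:{}
  [2..2]={B,S,T1}  "d"  orig:{B,S}
  [3..3]={T2}  "b"  orig:{}
  [4..4]={T0}  "a"  orig:{}
  [5..5]={B,S,T1}  "d"  orig:{B,S}
  [0..1]=∅  "bb"
  [1..2]={A,S}  "bd"
  [2..3]=∅  "db"
  [3..4]=∅  "ba"
  [4..5]={A}  "ad"
  [0..2]={A}  "bbd"
  [1..3]=∅  "bdb"
  [2..4]=∅  "dba"
  [3..5]=∅  "bad"
  [0..3]=∅  "bbdb"
  [1..4]=∅  "bdba"
  [2..5]=∅  "dbad"
  [0..4]=∅  "bbdba"
  [1..5]=∅  "bdbad"
  [0..5]=∅  "bbdbad"

S ∉ T[0,5] ⇒ NO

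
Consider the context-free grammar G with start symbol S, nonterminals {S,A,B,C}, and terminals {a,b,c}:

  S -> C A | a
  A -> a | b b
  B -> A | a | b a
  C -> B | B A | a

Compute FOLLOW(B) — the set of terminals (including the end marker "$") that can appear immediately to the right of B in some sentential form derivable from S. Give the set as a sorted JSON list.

Compute FIRST by fixpoint:
round 1:
  A via A→a: +{a}
  A via A→b b: +{b}
  B via B→A: +{a,b}
  C via C→B: +{a,b}
  S via S→C A: +{a,b}
  FIRST[S]={a,b}  FIRST[A]={a,b}  FIRST[B]={a,b}  FIRST[C]={a,b}
round 2: (no change)
  FIRST[S]={a,b}  FIRST[A]={a,b}  FIRST[B]={a,b}  FIRST[C]={a,b}

FOLLOW sets:
initialize: $ ∈ FOLLOW(S)
[1]
  C→B A: FOLLOW(B) ⊇ FIRST(A) = {a,b}; new: +{a,b}
  S→C A: FOLLOW(C) ⊇ FIRST(A) = {a,b}; new: +{a,b}
  S→C A: FOLLOW(A) ⊇ FOLLOW(S) ⊇ {$}; new: +{$}
  FOLLOW[S]={$}  FOLLOW[A]={$}  FOLLOW[B]={a,b}  FOLLOW[C]={a,b}
[2]
  B→A: FOLLOW(A) ⊇ FOLLOW(B) ⊇ {a,b}; new: +{a,b}
  FOLLOW[S]={$}  FOLLOW[A]={$,a,b}  FOLLOW[B]={a,b}  FOLLOW[C]={a,b}
[3] — fixpoint
  FOLLOW[S]={$}  FOLLOW[A]={$,a,b}  FOLLOW[B]={a,b}  FOLLOW[C]={a,b}

FOLLOW(B) = ["a", "b"]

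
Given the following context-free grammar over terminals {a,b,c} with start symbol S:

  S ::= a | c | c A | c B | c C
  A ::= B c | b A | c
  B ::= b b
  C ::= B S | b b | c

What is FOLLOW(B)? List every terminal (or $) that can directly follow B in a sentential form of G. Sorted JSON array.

Compute FIRST by fixpoint:
[1]
  A via A→b A: +{b}
  A via A→c: +{c}
  B via B→b b: +{b}
  C via C→B S: +{b}
  C via C→c: +{c}
  S via S→a: +{a}
  S via S→c: +{c}
  FIRST(S)={a,c}  FIRST(A)={b,c}  FIRST(B)={b}  FIRST(C)={b,c}
[2] (no change)
  FIRST(S)={a,c}  FIRST(A)={b,c}  FIRST(B)={b}  FIRST(C)={b,c}

FOLLOW iteration:
seed FOLLOW(S) with $
[1]
  A→B c: FOLLOW(B) ⊇ FIRST(c) = {c}; new: +{c}
  C→B S: FOLLOW(B) ⊇ FIRST(S) = {a,c}; new: +{a}
  S→c A: FOLLOW(A) ⊇ FOLLOW(S) ⊇ {$}; new: +{$}
  S→c B: FOLLOW(B) ⊇ FOLLOW(S) ⊇ {$}; new: +{$}
  S→c C: FOLLOW(C) ⊇ FOLLOW(S) ⊇ {$}; new: +{$}
  FOLLOW[S]={$}  FOLLOW[A]={$}  FOLLOW[B]={$,a,c}  FOLLOW[C]={$}
[2] done
  FOLLOW[S]={$}  FOLLOW[A]={$}  FOLLOW[B]={$,a,c}  FOLLOW[C]={$}

FOLLOW(B) = ["$", "a", "c"]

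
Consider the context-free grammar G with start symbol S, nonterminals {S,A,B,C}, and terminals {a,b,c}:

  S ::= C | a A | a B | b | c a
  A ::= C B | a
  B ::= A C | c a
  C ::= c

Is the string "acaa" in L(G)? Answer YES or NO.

Convert to CNF:
  S -> T0 T1 | T1 A | T1 B | b | c
  A -> C B | a
  B -> A C | T0 T1
  C -> c
  T0 -> c
  T1 -> a

CYK table (by increasing span):
  T[0,0] 'a' = {A,T1}  orig:{A}
  T[1,1] 'c' = {C,S,T0}  orig:{C,S}
  T[2,2] 'a' = {A,T1}  orig:{A}
  T[3,3] 'a' = {A,T1}  orig:{A}
  T[0,1] 'ac' = {B}
  T[1,2] 'ca' = {B,S}
  T[2,3] 'aa' = {S}
  T[0,2] 'aca' = {S}
  T[1,3] 'caa' = ∅
  T[0,3] 'acaa' = ∅

S ∉ T[0,3] ⇒ NO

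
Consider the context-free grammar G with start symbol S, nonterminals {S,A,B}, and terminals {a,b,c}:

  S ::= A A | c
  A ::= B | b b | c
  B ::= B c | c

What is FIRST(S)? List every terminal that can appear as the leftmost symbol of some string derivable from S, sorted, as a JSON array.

Compute FIRST by fixpoint:
round 1:
  A via A→b b: +{b}
  A via A→c: +{c}
  B via B→c: +{c}
  S via S→A A: +{b,c}
  FIRST(S)={b,c}  FIRST(A)={b,c}  FIRST(B)={c}
round 2: (stable)
  FIRST(S)={b,c}  FIRST(A)={b,c}  FIRST(B)={c}

FIRST(S) = ["b", "c"]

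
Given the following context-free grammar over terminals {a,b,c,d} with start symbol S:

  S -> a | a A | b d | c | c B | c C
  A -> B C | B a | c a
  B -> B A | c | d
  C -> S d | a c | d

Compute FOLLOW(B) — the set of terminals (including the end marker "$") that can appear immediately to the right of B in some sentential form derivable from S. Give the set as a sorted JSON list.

FIRST sets, iterate to fixpoint:
pass 1:
  A via A→c a: +{c}
  B via B→c: +{c}
  B via B→d: +{d}
  C via C→a c: +{a}
  C via C→d: +{d}
  S via S→a: +{a}
  S via S→b d: +{b}
  S via S→c: +{c}
  FIRST(S)={a,b,c}  FIRST(A)={c}  FIRST(B)={c,d}  FIRST(C)={a,d}
pass 2:
  A via A→B C: +{d}
  C via C→S d: +{b,c}
  FIRST(S)={a,b,c}  FIRST(A)={c,d}  FIRST(B)={c,d}  FIRST(C)={a,b,c,d}
pass 3: (no change)
  FIRST(S)={a,b,c}  FIRST(A)={c,d}  FIRST(B)={c,d}  FIRST(C)={a,b,c,d}

FOLLOW iteration:
FOLLOW(S) := {$}
pass 1:
  A→B C: FOLLOW(B) ⊇ FIRST(C) = {a,b,c,d}; new: +{a,b,c,d}
  B→B A: FOLLOW(A) ⊇ FOLLOW(B) ⊇ {a,b,c,d}; new: +{a,b,c,d}
  C→S d: FOLLOW(S) ⊇ FIRST(d) = {d}; new: +{d}
  S→a A: FOLLOW(A) ⊇ FOLLOW(S) ⊇ {$,d}; new: +{$}
  S→c B: FOLLOW(B) ⊇ FOLLOW(S) ⊇ {$,d}; new: +{$}
  S→c C: FOLLOW(C) ⊇ FOLLOW(S) ⊇ {$,d}; new: +{$,d}
  FOLLOW(S)={$,d}  FOLLOW(A)={$,a,b,c,d}  FOLLOW(B)={$,a,b,c,d}  FOLLOW(C)={$,d}
pass 2:
  A→B C: FOLLOW(C) ⊇ FOLLOW(A) ⊇ {$,a,b,c,d}; new: +{a,b,c}
  FOLLOW(S)={$,d}  FOLLOW(A)={$,a,b,c,d}  FOLLOW(B)={$,a,b,c,d}  FOLLOW(C)={$,a,b,c,d}
pass 3: (no change)
  FOLLOW(S)={$,d}  FOLLOW(A)={$,a,b,c,d}  FOLLOW(B)={$,a,b,c,d}  FOLLOW(C)={$,a,b,c,d}

FOLLOW(B) = ["$", "a", "b", "c", "d"]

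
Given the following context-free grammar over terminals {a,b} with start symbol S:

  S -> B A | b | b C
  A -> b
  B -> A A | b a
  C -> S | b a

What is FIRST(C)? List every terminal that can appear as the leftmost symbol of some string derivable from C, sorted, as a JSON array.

FIRST iteration:
[1]
  A via A→b: +{b}
  B via B→A A: +{b}
  C via C→b a: +{b}
  S via S→B A: +{b}
  S: {b}  A: {b}  B: {b}  C: {b}
[2] (no change)
  S: {b}  A: {b}  B: {b}  C: {b}

FIRST(C) = ["b"]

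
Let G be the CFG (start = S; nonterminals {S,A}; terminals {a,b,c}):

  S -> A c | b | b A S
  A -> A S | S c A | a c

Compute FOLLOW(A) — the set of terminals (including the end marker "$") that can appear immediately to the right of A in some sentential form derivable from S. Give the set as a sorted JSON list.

FIRST iteration:
pass 1:
  A via A→a c: +{a}
  S via S→A c: +{a}
  S via S→b: +{b}
  S: {a,b}  A: {a}
pass 2:
  A via A→S c A: +{b}
  S: {a,b}  A: {a,b}
pass 3: done
  S: {a,b}  A: {a,b}

FOLLOW sets:
initialize: $ ∈ FOLLOW(S)
iter 1:
  A→A S: FOLLOW(A) ⊇ FIRST(S) = {a,b}; new: +{a,b}
  A→A S: FOLLOW(S) ⊇ FOLLOW(A) ⊇ {a,b}; new: +{a,b}
  A→S c A: FOLLOW(S) ⊇ FIRST(c) = {c}; new: +{c}
  S→A c: FOLLOW(A) ⊇ FIRST(c) = {c}; new: +{c}
  FOLLOW[S]={$,a,b,c}  FOLLOW[A]={a,b,c}
iter 2: — fixpoint
  FOLLOW[S]={$,a,b,c}  FOLLOW[A]={a,b,c}

FOLLOW(A) = ["a", "b", "c"]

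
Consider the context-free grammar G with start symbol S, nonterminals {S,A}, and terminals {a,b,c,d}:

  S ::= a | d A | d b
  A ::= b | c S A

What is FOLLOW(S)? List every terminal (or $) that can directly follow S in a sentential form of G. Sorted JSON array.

Compute FIRST by fixpoint:
round 1:
  A via A→b: +{b}
  A via A→c S A: +{c}
  S via S→a: +{a}
  S via S→d A: +{d}
  FIRST[S]={a,d}  FIRST[A]={b,c}
round 2: (stable)
  FIRST[S]={a,d}  FIRST[A]={b,c}

FOLLOW iteration:
FOLLOW(S) := {$}
round 1:
  A→c S A: FOLLOW(S) ⊇ FIRST(A) = {b,c}; new: +{b,c}
  S→d A: FOLLOW(A) ⊇ FOLLOW(S) ⊇ {$,b,c}; new: +{$,b,c}
  FOLLOW[S]={$,b,c}  FOLLOW[A]={$,b,c}
round 2: done
  FOLLOW[S]={$,b,c}  FOLLOW[A]={$,b,c}

FOLLOW(S) = ["$", "b", "c"]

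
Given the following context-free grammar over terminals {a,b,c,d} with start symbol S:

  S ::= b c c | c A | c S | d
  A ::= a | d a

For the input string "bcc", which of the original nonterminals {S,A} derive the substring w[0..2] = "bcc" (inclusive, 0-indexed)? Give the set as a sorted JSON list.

CNF form of G:
  S -> T2 X4 | T3 A | T3 S | d
  A -> T0 T1 | a
  T0 -> d
  T1 -> a
  T2 -> b
  T3 -> c
  X4 -> T3 T3

Fill CYK table bottom-up — only the sub-triangle for w[0..2]:
  T[0,0] 'b' = {T2}  orig:{}
  T[1,1] 'c' = {T3}  orig:{}
  T[2,2] 'c' = {T3}  orig:{}
  T[0,1] 'bc' = ∅
  T[1,2] 'cc' = {X4}  orig:{}
  T[0,2] 'bcc' = {S}

Original NTs in T[0,2] deriving "bcc": ["S"]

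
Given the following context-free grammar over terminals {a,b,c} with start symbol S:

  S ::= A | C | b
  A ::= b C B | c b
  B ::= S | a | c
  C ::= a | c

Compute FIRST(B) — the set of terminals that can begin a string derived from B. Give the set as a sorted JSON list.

FIRST iteration:
pass 1:
  A via A→b C B: +{b}
  A via A→c b: +{c}
  B via B→a: +{a}
  B via B→c: +{c}
  C via C→a: +{a}
  C via C→c: +{c}
  S via S→A: +{b,c}
  S via S→C: +{a}
  FIRST[S]={a,b,c}  FIRST[A]={b,c}  FIRST[B]={a,c}  FIRST[C]={a,c}
pass 2:
  B via B→S: +{b}
  FIRST[S]={a,b,c}  FIRST[A]={b,c}  FIRST[B]={a,b,c}  FIRST[C]={a,c}
pass 3: (stable)
  FIRST[S]={a,b,c}  FIRST[A]={b,c}  FIRST[B]={a,b,c}  FIRST[C]={a,c}

FIRST(B) = ["a", "b", "c"]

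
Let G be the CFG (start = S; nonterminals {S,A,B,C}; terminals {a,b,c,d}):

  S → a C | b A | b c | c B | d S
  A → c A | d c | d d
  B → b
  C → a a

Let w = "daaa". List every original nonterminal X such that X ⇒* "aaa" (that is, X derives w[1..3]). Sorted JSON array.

CNF form of G:
  S -> T0 B | T1 S | T2 C | T3 A | T3 T0
  A -> T0 A | T1 T0 | T1 T1
  B -> b
  C -> T2 T2
  T0 -> c
  T1 -> d
  T2 -> a
  T3 -> b

Fill CYK table bottom-up, restricted to cells inside w[1..3]:
  T[1,1] 'a' = {T2}  orig:{}
  T[2,2] 'a' = {T2}  orig:{}
  T[3,3] 'a' = {T2}  orig:{}
  T[1,2] 'aa' = {C}
  T[2,3] 'aa' = {C}
  T[1,3] 'aaa' = {S}

Original NTs in T[1,3] deriving "aaa": ["S"]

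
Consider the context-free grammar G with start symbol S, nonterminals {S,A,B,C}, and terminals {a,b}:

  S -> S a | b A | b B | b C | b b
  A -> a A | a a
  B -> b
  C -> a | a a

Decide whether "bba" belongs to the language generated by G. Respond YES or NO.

Convert to CNF:
  S -> S T0 | T1 A | T1 B | T1 C | T1 T1
  A -> T0 A | T0 T0
  B -> b
  C -> T0 T0 | a
  T0 -> a
  T1 -> b

CYK fill:
  cell(0,0) b: {B,T1}  orig:{B}
  cell(1,1) b: {B,T1}  orig:{B}
  cell(2,2) a: {C,T0}  orig:{C}
  cell(0,1) bb: {S}
  cell(1,2) ba: {S}
  cell(0,2) bba: {S}

S ∈ T[0,2] ⇒ YES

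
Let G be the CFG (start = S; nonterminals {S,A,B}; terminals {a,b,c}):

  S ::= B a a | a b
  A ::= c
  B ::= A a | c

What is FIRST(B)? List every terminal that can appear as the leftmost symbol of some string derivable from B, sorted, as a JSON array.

FIRST iteration:
round 1:
  A via A→c: +{c}
  B via B→A a: +{c}
  S via S→B a a: +{c}
  S via S→a b: +{a}
  FIRST(S)={a,c}  FIRST(A)={c}  FIRST(B)={c}
round 2: done
  FIRST(S)={a,c}  FIRST(A)={c}  FIRST(B)={c}

FIRST(B) = ["c"]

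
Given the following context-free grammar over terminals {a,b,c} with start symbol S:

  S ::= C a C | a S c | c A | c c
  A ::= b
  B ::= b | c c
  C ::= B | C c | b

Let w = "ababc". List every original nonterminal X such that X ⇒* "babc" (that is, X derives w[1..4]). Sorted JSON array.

CNF form of G:
  S -> C X2 | T0 A | T0 T0 | T1 X3
  A -> b
  B -> T0 T0 | b
  C -> C T0 | T0 T0 | b
  T0 -> c
  T1 -> a
  X2 -> T1 C
  X3 -> S T0

CYK fill (cells [i..j] with 1 ≤ i ≤ j ≤ 4 only):
  cell(1,1) b: {A,B,C}
  cell(2,2) a: {T1}  orig:{}
  cell(3,3) b: {A,B,C}
  cell(4,4) c: {T0}  orig:{}
  cell(1,2) ba: ∅
  cell(2,3) ab: {X2}  orig:{}
  cell(3,4) bc: {C}
  cell(1,3) bab: {S}
  cell(2,4) abc: {X2}  orig:{}
  cell(1,4) babc: {S,X3}  orig:{S}

Original NTs in T[1,4] deriving "babc": ["S"]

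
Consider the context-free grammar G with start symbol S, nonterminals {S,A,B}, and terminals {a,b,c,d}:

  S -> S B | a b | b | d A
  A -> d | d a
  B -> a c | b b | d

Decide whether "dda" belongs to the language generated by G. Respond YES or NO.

CNF form of G:
  S -> S B | T0 A | T1 T3 | b
  A -> T0 T1 | d
  B -> T1 T2 | T3 T3 | d
  T0 -> d
  T1 -> a
  T2 -> c
  T3 -> b

CYK table (by increasing span):
  [0..0]={A,B,T0}  "d"  orig:{A,B}
  [1..1]={A,B,T0}  "d"  orig:{A,B}
  [2..2]={T1}  "a"  orig:{}
  [0..1]={S}  "dd"
  [1..2]={A}  "da"
  [0..2]={S}  "dda"

S ∈ T[0,2] ⇒ YES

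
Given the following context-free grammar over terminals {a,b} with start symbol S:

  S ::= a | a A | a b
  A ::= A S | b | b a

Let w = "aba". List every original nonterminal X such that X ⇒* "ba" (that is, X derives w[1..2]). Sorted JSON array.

CNF form of G:
  S -> T1 A | T1 T0 | a
  A -> A S | T0 T1 | b
  T0 -> b
  T1 -> a

CYK table (by increasing span) (cells [i..j] with 1 ≤ i ≤ j ≤ 2 only):
  T[1,1] 'b' = {A,T0}  orig:{A}
  T[2,2] 'a' = {S,T1}  orig:{S}
  T[1,2] 'ba' = {A}

Original NTs in T[1,2] deriving "ba": ["A"]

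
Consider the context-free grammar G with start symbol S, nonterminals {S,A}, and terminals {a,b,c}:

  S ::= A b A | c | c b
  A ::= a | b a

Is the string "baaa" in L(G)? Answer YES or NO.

Convert to CNF:
  S -> A X3 | T2 T0 | c
  A -> T0 T1 | a
  T0 -> b
  T1 -> a
  T2 -> c
  X3 -> T0 A

CYK table (by increasing span):
  cell(0,0) b: {T0}  orig:{}
  cell(1,1) a: {A,T1}  orig:{A}
  cell(2,2) a: {A,T1}  orig:{A}
  cell(3,3) a: {A,T1}  orig:{A}
  cell(0,1) ba: {A,X3}  orig:{A}
  cell(1,2) aa: ∅
  cell(2,3) aa: ∅
  cell(0,2) baa: ∅
  cell(1,3) aaa: ∅
  cell(0,3) baaa: ∅

S ∉ T[0,3] ⇒ NO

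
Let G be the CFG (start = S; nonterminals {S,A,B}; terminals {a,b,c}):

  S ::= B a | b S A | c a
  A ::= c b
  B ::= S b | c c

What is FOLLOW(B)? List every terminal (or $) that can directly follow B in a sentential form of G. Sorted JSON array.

Compute FIRST by fixpoint:
pass 1:
  A via A→c b: +{c}
  B via B→c c: +{c}
  S via S→B a: +{c}
  S via S→b S A: +{b}
  FIRST[S]={b,c}  FIRST[A]={c}  FIRST[B]={c}
pass 2:
  B via B→S b: +{b}
  FIRST[S]={b,c}  FIRST[A]={c}  FIRST[B]={b,c}
pass 3: — fixpoint
  FIRST[S]={b,c}  FIRST[A]={c}  FIRST[B]={b,c}

FOLLOW sets:
seed FOLLOW(S) with $
iter 1:
  B→S b: FOLLOW(S) ⊇ FIRST(b) = {b}; new: +{b}
  S→B a: FOLLOW(B) ⊇ FIRST(a) = {a}; new: +{a}
  S→b S A: FOLLOW(S) ⊇ FIRST(A) = {c}; new: +{c}
  S→b S A: FOLLOW(A) ⊇ FOLLOW(S) ⊇ {$,b,c}; new: +{$,b,c}
  FOLLOW[S]={$,b,c}  FOLLOW[A]={$,b,c}  FOLLOW[B]={a}
iter 2: (stable)
  FOLLOW[S]={$,b,c}  FOLLOW[A]={$,b,c}  FOLLOW[B]={a}

FOLLOW(B) = ["a"]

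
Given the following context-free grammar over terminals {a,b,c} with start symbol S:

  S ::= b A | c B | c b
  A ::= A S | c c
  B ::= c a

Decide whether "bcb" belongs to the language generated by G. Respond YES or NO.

CNF form of G:
  S -> T0 B | T0 T2 | T2 A
  A -> A S | T0 T0
  B -> T0 T1
  T0 -> c
  T1 -> a
  T2 -> b

CYK table (by increasing span):
  cell(0,0) b: {T2}  orig:{}
  cell(1,1) c: {T0}  orig:{}
  cell(2,2) b: {T2}  orig:{}
  cell(0,1) bc: ∅
  cell(1,2) cb: {S}
  cell(0,2) bcb: ∅

S ∉ T[0,2] ⇒ NO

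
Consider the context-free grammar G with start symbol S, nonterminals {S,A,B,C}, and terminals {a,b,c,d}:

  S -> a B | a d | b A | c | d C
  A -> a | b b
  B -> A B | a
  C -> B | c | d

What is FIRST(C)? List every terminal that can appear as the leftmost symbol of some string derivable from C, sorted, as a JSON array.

FIRST sets, iterate to fixpoint:
round 1:
  A via A→a: +{a}
  A via A→b b: +{b}
  B via B→A B: +{a,b}
  C via C→B: +{a,b}
  C via C→c: +{c}
  C via C→d: +{d}
  S via S→a B: +{a}
  S via S→b A: +{b}
  S via S→c: +{c}
  S via S→d C: +{d}
  FIRST[S]={a,b,c,d}  FIRST[A]={a,b}  FIRST[B]={a,b}  FIRST[C]={a,b,c,d}
round 2: done
  FIRST[S]={a,b,c,d}  FIRST[A]={a,b}  FIRST[B]={a,b}  FIRST[C]={a,b,c,d}

FIRST(C) = ["a", "b", "c", "d"]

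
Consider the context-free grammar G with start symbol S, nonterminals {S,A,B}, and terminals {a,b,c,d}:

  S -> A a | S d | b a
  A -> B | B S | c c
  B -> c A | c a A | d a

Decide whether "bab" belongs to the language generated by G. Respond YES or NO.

Convert to CNF:
  S -> A T1 | S T2 | T3 T1
  A -> B S | T0 A | T0 T0 | T0 X4 | T2 T1
  B -> T0 A | T0 X5 | T2 T1
  T0 -> c
  T1 -> a
  T2 -> d
  T3 -> b
  X4 -> T1 A
  X5 -> T1 A

CYK table (by increasing span):
  [0..0]={T3}  "b"  orig:{}
  [1..1]={T1}  "a"  orig:{}
  [2..2]={T3}  "b"  orig:{}
  [0..1]={S}  "ba"
  [1..2]=∅  "ab"
  [0..2]=∅  "bab"

S ∉ T[0,2] ⇒ NO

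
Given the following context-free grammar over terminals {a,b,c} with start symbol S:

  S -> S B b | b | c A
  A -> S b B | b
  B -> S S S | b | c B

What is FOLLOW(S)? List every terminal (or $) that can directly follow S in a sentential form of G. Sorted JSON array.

FIRST sets, iterate to fixpoint:
pass 1:
  A via A→b: +{b}
  B via B→b: +{b}
  B via B→c B: +{c}
  S via S→b: +{b}
  S via S→c A: +{c}
  FIRST(S)={b,c}  FIRST(A)={b}  FIRST(B)={b,c}
pass 2:
  A via A→S b B: +{c}
  FIRST(S)={b,c}  FIRST(A)={b,c}  FIRST(B)={b,c}
pass 3: done
  FIRST(S)={b,c}  FIRST(A)={b,c}  FIRST(B)={b,c}

Compute FOLLOW by fixpoint:
seed FOLLOW(S) with $
round 1:
  A→S b B: FOLLOW(S) ⊇ FIRST(b) = {b}; new: +{b}
  B→S S S: FOLLOW(S) ⊇ FIRST(S) = {b,c}; new: +{c}
  S→S B b: FOLLOW(B) ⊇ FIRST(b) = {b}; new: +{b}
  S→c A: FOLLOW(A) ⊇ FOLLOW(S) ⊇ {$,b,c}; new: +{$,b,c}
  S: {$,b,c}  A: {$,b,c}  B: {b}
round 2:
  A→S b B: FOLLOW(B) ⊇ FOLLOW(A) ⊇ {$,b,c}; new: +{$,c}
  S: {$,b,c}  A: {$,b,c}  B: {$,b,c}
round 3: (no change)
  S: {$,b,c}  A: {$,b,c}  B: {$,b,c}

FOLLOW(S) = ["$", "b", "c"]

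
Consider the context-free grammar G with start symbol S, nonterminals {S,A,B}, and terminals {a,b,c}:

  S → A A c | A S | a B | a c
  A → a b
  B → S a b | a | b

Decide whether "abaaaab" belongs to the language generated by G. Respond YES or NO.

Convert to CNF:
  S -> A S | A X4 | T0 B | T0 T2
  A -> T0 T1
  B -> S X3 | a | b
  T0 -> a
  T1 -> b
  T2 -> c
  X3 -> T0 T1
  X4 -> A T2

CYK fill:
  [0..0]={B,T0}  "a"  orig:{B}
  [1..1]={B,T1}  "b"  orig:{B}
  [2..2]={B,T0}  "a"  orig:{B}
  [3..3]={B,T0}  "a"  orig:{B}
  [4..4]={B,T0}  "a"  orig:{B}
  [5..5]={B,T0}  "a"  orig:{B}
  [6..6]={B,T1}  "b"  orig:{B}
  [0..1]={A,S,X3}  "ab"  orig:{A,S}
  [1..2]=∅  "ba"
  [2..3]={S}  "aa"
  [3..4]={S}  "aa"
  [4..5]={S}  "aa"
  [5..6]={A,S,X3}  "ab"  orig:{A,S}
  [0..2]=∅  "aba"
  [1..3]=∅  "baa"
  [2..4]=∅  "aaa"
  [3..5]=∅  "aaa"
  [4..6]=∅  "aab"
  [0..3]={S}  "abaa"
  [1..4]=∅  "baaa"
  [2..5]=∅  "aaaa"
  [3..6]={B}  "aaab"
  [0..4]=∅  "abaaa"
  [1..5]=∅  "baaaa"
  [2..6]={S}  "aaaab"
  [0..5]=∅  "abaaaa"
  [1..6]=∅  "baaaab"
  [0..6]={S}  "abaaaab"

S ∈ T[0,6] ⇒ YES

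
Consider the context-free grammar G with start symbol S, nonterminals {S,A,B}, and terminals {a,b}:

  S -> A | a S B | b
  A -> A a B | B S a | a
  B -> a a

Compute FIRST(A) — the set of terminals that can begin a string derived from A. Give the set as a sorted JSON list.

Compute FIRST by fixpoint:
iter 1:
  A via A→a: +{a}
  B via B→a a: +{a}
  S via S→A: +{a}
  S via S→b: +{b}
  FIRST[S]={a,b}  FIRST[A]={a}  FIRST[B]={a}
iter 2: — fixpoint
  FIRST[S]={a,b}  FIRST[A]={a}  FIRST[B]={a}

FIRST(A) = ["a"]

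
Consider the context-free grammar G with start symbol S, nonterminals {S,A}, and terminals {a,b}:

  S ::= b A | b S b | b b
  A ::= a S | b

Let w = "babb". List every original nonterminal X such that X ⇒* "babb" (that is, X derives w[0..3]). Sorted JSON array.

Convert to CNF:
  S -> T1 A | T1 T1 | T1 X2
  A -> T0 S | b
  T0 -> a
  T1 -> b
  X2 -> S T1

CYK table (by increasing span) (cells [i..j] with 0 ≤ i ≤ j ≤ 3 only):
  [0..0]={A,T1}  "b"  orig:{A}
  [1..1]={T0}  "a"  orig:{}
  [2..2]={A,T1}  "b"  orig:{A}
  [3..3]={A,T1}  "b"  orig:{A}
  [0..1]=∅  "ba"
  [1..2]=∅  "ab"
  [2..3]={S}  "bb"
  [0..2]=∅  "bab"
  [1..3]={A}  "abb"
  [0..3]={S}  "babb"

Original NTs in T[0,3] deriving "babb": ["S"]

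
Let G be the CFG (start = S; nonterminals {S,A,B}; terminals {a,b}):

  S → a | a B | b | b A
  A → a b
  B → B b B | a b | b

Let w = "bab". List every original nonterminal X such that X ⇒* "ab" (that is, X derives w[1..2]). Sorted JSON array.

Convert to CNF:
  S -> T0 B | T1 A | a | b
  A -> T0 T1
  B -> B X2 | T0 T1 | b
  T0 -> a
  T1 -> b
  X2 -> T1 B

CYK table (by increasing span) (cells [i..j] with 1 ≤ i ≤ j ≤ 2 only):
  [1..1]={S,T0}  "a"  orig:{S}
  [2..2]={B,S,T1}  "b"  orig:{B,S}
  [1..2]={A,B,S}  "ab"

Original NTs in T[1,2] deriving "ab": ["A", "B", "S"]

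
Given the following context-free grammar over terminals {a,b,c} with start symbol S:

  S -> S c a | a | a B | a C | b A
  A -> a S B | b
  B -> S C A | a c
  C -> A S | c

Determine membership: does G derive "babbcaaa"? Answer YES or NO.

CNF form of G:
  S -> S X5 | T0 B | T0 C | T2 A | a
  A -> T0 X3 | b
  B -> S X4 | T0 T1
  C -> A S | c
  T0 -> a
  T1 -> c
  T2 -> b
  X3 -> S B
  X4 -> C A
  X5 -> T1 T0

Fill CYK table bottom-up:
  [0..0]={A,T2}  "b"  orig:{A}
  [1..1]={S,T0}  "a"  orig:{S}
  [2..2]={A,T2}  "b"  orig:{A}
  [3..3]={A,T2}  "b"  orig:{A}
  [4..4]={C,T1}  "c"  orig:{C}
  [5..5]={S,T0}  "a"  orig:{S}
  [6..6]={S,T0}  "a"  orig:{S}
  [7..7]={S,T0}  "a"  orig:{S}
  [0..1]={C}  "ba"
  [1..2]=∅  "ab"
  [2..3]={S}  "bb"
  [3..4]=∅  "bc"
  [4..5]={X5}  "ca"  orig:{}
  [5..6]=∅  "aa"
  [6..7]=∅  "aa"
  [0..2]={X4}  "bab"  orig:{}
  [1..3]=∅  "abb"
  [2..4]=∅  "bbc"
  [3..5]=∅  "bca"
  [4..6]=∅  "caa"
  [5..7]=∅  "aaa"
  [0..3]=∅  "babb"
  [1..4]=∅  "abbc"
  [2..5]={S}  "bbca"
  [3..6]=∅  "bcaa"
  [4..7]=∅  "caaa"
  [0..4]=∅  "babbc"
  [1..5]=∅  "abbca"
  [2..6]=∅  "bbcaa"
  [3..7]=∅  "bcaaa"
  [0..5]=∅  "babbca"
  [1..6]=∅  "abbcaa"
  [2..7]=∅  "bbcaaa"
  [0..6]=∅  "babbcaa"
  [1..7]=∅  "abbcaaa"
  [0..7]=∅  "babbcaaa"

S ∉ T[0,7] ⇒ NO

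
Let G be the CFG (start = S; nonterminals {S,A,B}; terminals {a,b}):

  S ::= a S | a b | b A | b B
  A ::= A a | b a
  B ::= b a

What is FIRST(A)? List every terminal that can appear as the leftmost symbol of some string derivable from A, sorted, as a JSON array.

Compute FIRST by fixpoint:
iter 1:
  A via A→b a: +{b}
  B via B→b a: +{b}
  S via S→a S: +{a}
  S via S→b A: +{b}
  FIRST(S)={a,b}  FIRST(A)={b}  FIRST(B)={b}
iter 2: done
  FIRST(S)={a,b}  FIRST(A)={b}  FIRST(B)={b}

FIRST(A) = ["b"]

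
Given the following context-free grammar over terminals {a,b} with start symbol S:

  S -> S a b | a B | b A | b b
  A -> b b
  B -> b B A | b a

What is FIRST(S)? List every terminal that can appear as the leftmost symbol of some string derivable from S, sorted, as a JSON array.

FIRST sets, iterate to fixpoint:
iter 1:
  A via A→b b: +{b}
  B via B→b B A: +{b}
  S via S→a B: +{a}
  S via S→b A: +{b}
  FIRST[S]={a,b}  FIRST[A]={b}  FIRST[B]={b}
iter 2: (stable)
  FIRST[S]={a,b}  FIRST[A]={b}  FIRST[B]={b}

FIRST(S) = ["a", "b"]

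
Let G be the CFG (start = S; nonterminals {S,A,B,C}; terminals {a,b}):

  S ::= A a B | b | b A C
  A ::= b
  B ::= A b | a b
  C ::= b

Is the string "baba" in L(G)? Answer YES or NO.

CNF form of G:
  S -> A X2 | T0 X3 | b
  A -> b
  B -> A T0 | T1 T0
  C -> b
  T0 -> b
  T1 -> a
  X2 -> T1 B
  X3 -> A C

CYK table (by increasing span):
  cell(0,0) b: {A,C,S,T0}  orig:{A,C,S}
  cell(1,1) a: {T1}  orig:{}
  cell(2,2) b: {A,C,S,T0}  orig:{A,C,S}
  cell(3,3) a: {T1}  orig:{}
  cell(0,1) ba: ∅
  cell(1,2) ab: {B}
  cell(2,3) ba: ∅
  cell(0,2) bab: ∅
  cell(1,3) aba: ∅
  cell(0,3) baba: ∅

S ∉ T[0,3] ⇒ NO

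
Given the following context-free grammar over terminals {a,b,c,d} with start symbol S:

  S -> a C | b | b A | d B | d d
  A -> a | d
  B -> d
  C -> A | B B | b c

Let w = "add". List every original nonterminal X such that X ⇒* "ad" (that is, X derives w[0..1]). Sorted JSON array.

Convert to CNF:
  S -> T0 A | T2 C | T3 B | T3 T3 | b
  A -> a | d
  B -> d
  C -> B B | T0 T1 | a | d
  T0 -> b
  T1 -> c
  T2 -> a
  T3 -> d

Fill CYK table bottom-up (cells [i..j] with 0 ≤ i ≤ j ≤ 1 only):
  T[0,0] 'a' = {A,C,T2}  orig:{A,C}
  T[1,1] 'd' = {A,B,C,T3}  orig:{A,B,C}
  T[0,1] 'ad' = {S}

Original NTs in T[0,1] deriving "ad": ["S"]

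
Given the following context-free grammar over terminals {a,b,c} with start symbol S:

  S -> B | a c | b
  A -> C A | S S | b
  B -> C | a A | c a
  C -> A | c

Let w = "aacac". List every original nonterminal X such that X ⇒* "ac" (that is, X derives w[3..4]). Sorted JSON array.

CNF form of G:
  S -> C A | S S | T0 A | T0 T1 | T1 T0 | b | c
  A -> C A | S S | b
  B -> C A | S S | T0 A | T1 T0 | b | c
  C -> C A | S S | b | c
  T0 -> a
  T1 -> c

CYK fill (cells [i..j] with 3 ≤ i ≤ j ≤ 4 only):
  [3..3]={T0}  "a"  orig:{}
  [4..4]={B,C,S,T1}  "c"  orig:{B,C,S}
  [3..4]={S}  "ac"

Original NTs in T[3,4] deriving "ac": ["S"]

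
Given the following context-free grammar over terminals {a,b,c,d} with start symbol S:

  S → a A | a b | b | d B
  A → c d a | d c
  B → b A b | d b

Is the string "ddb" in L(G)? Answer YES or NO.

CNF form of G:
  S -> T1 B | T2 A | T2 T3 | b
  A -> T0 X4 | T1 T0
  B -> T1 T3 | T3 X5
  T0 -> c
  T1 -> d
  T2 -> a
  T3 -> b
  X4 -> T1 T2
  X5 -> A T3

CYK table (by increasing span):
  cell(0,0) d: {T1}  orig:{}
  cell(1,1) d: {T1}  orig:{}
  cell(2,2) b: {S,T3}  orig:{S}
  cell(0,1) dd: ∅
  cell(1,2) db: {B}
  cell(0,2) ddb: {S}

S ∈ T[0,2] ⇒ YES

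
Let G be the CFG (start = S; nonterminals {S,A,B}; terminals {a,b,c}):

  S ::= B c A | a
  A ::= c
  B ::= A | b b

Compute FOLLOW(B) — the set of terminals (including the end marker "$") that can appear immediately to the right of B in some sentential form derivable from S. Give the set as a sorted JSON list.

Compute FIRST by fixpoint:
[1]
  A via A→c: +{c}
  B via B→A: +{c}
  B via B→b b: +{b}
  S via S→B c A: +{b,c}
  S via S→a: +{a}
  S: {a,b,c}  A: {c}  B: {b,c}
[2] done
  S: {a,b,c}  A: {c}  B: {b,c}

FOLLOW iteration:
seed FOLLOW(S) with $
pass 1:
  S→B c A: FOLLOW(B) ⊇ FIRST(c) = {c}; new: +{c}
  S→B c A: FOLLOW(A) ⊇ FOLLOW(S) ⊇ {$}; new: +{$}
  FOLLOW[S]={$}  FOLLOW[A]={$}  FOLLOW[B]={c}
pass 2:
  B→A: FOLLOW(A) ⊇ FOLLOW(B) ⊇ {c}; new: +{c}
  FOLLOW[S]={$}  FOLLOW[A]={$,c}  FOLLOW[B]={c}
pass 3: (no change)
  FOLLOW[S]={$}  FOLLOW[A]={$,c}  FOLLOW[B]={c}

FOLLOW(B) = ["c"]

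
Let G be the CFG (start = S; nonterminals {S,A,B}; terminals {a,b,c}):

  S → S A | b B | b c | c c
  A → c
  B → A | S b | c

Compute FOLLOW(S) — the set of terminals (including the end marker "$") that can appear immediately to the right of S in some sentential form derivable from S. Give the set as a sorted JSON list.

FIRST iteration:
pass 1:
  A via A→c: +{c}
  B via B→A: +{c}
  S via S→b B: +{b}
  S via S→c c: +{c}
  S: {b,c}  A: {c}  B: {c}
pass 2:
  B via B→S b: +{b}
  S: {b,c}  A: {c}  B: {b,c}
pass 3: (no change)
  S: {b,c}  A: {c}  B: {b,c}

Compute FOLLOW by fixpoint:
FOLLOW(S) := {$}
iter 1:
  B→S b: FOLLOW(S) ⊇ FIRST(b) = {b}; new: +{b}
  S→S A: FOLLOW(S) ⊇ FIRST(A) = {c}; new: +{c}
  S→S A: FOLLOW(A) ⊇ FOLLOW(S) ⊇ {$,b,c}; new: +{$,b,c}
  S→b B: FOLLOW(B) ⊇ FOLLOW(S) ⊇ {$,b,c}; new: +{$,b,c}
  FOLLOW[S]={$,b,c}  FOLLOW[A]={$,b,c}  FOLLOW[B]={$,b,c}
iter 2: done
  FOLLOW[S]={$,b,c}  FOLLOW[A]={$,b,c}  FOLLOW[B]={$,b,c}

FOLLOW(S) = ["$", "b", "c"]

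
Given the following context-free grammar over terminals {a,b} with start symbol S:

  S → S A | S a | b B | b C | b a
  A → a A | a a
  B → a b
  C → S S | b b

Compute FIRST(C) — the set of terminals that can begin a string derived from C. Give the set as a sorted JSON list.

FIRST sets, iterate to fixpoint:
[1]
  A via A→a A: +{a}
  B via B→a b: +{a}
  C via C→b b: +{b}
  S via S→b B: +{b}
  S: {b}  A: {a}  B: {a}  C: {b}
[2] — fixpoint
  S: {b}  A: {a}  B: {a}  C: {b}

FIRST(C) = ["b"]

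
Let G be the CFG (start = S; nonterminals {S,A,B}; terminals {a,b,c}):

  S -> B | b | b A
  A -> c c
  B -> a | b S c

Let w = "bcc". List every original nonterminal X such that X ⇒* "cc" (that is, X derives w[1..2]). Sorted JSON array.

Convert to CNF:
  S -> T1 A | T1 X3 | a | b
  A -> T0 T0
  B -> T1 X2 | a
  T0 -> c
  T1 -> b
  X2 -> S T0
  X3 -> S T0

Fill CYK table bottom-up (cells [i..j] with 1 ≤ i ≤ j ≤ 2 only):
  [1..1]={T0}  "c"  orig:{}
  [2..2]={T0}  "c"  orig:{}
  [1..2]={A}  "cc"

Original NTs in T[1,2] deriving "cc": ["A"]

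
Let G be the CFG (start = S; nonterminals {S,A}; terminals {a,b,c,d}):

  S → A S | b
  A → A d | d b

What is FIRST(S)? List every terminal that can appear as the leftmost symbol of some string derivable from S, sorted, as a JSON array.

FIRST sets, iterate to fixpoint:
pass 1:
  A via A→d b: +{d}
  S via S→A S: +{d}
  S via S→b: +{b}
  FIRST[S]={b,d}  FIRST[A]={d}
pass 2: (no change)
  FIRST[S]={b,d}  FIRST[A]={d}

FIRST(S) = ["b", "d"]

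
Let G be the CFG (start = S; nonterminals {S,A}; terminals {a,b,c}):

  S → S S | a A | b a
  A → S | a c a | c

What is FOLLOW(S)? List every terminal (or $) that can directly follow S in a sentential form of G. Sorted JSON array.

FIRST iteration:
round 1:
  A via A→a c a: +{a}
  A via A→c: +{c}
  S via S→a A: +{a}
  S via S→b a: +{b}
  FIRST(S)={a,b}  FIRST(A)={a,c}
round 2:
  A via A→S: +{b}
  FIRST(S)={a,b}  FIRST(A)={a,b,c}
round 3: done
  FIRST(S)={a,b}  FIRST(A)={a,b,c}

FOLLOW iteration:
seed FOLLOW(S) with $
iter 1:
  S→S S: FOLLOW(S) ⊇ FIRST(S) = {a,b}; new: +{a,b}
  S→a A: FOLLOW(A) ⊇ FOLLOW(S) ⊇ {$,a,b}; new: +{$,a,b}
  S: {$,a,b}  A: {$,a,b}
iter 2: — fixpoint
  S: {$,a,b}  A: {$,a,b}

FOLLOW(S) = ["$", "a", "b"]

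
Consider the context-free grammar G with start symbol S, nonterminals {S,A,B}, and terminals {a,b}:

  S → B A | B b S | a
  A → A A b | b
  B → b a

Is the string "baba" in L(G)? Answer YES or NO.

CNF form of G:
  S -> B A | B X3 | a
  A -> A X2 | b
  B -> T0 T1
  T0 -> b
  T1 -> a
  X2 -> A T0
  X3 -> T0 S

CYK fill:
  T[0,0] 'b' = {A,T0}  orig:{A}
  T[1,1] 'a' = {S,T1}  orig:{S}
  T[2,2] 'b' = {A,T0}  orig:{A}
  T[3,3] 'a' = {S,T1}  orig:{S}
  T[0,1] 'ba' = {B,X3}  orig:{B}
  T[1,2] 'ab' = ∅
  T[2,3] 'ba' = {B,X3}  orig:{B}
  T[0,2] 'bab' = {S}
  T[1,3] 'aba' = ∅
  T[0,3] 'baba' = {S}

S ∈ T[0,3] ⇒ YES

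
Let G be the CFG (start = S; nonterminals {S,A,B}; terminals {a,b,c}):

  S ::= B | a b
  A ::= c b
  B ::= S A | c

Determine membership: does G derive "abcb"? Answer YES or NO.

CNF form of G:
  S -> S A | T2 T1 | c
  A -> T0 T1
  B -> S A | c
  T0 -> c
  T1 -> b
  T2 -> a

CYK fill:
  cell(0,0) a: {T2}  orig:{}
  cell(1,1) b: {T1}  orig:{}
  cell(2,2) c: {B,S,T0}  orig:{B,S}
  cell(3,3) b: {T1}  orig:{}
  cell(0,1) ab: {S}
  cell(1,2) bc: ∅
  cell(2,3) cb: {A}
  cell(0,2) abc: ∅
  cell(1,3) bcb: ∅
  cell(0,3) abcb: {B,S}

S ∈ T[0,3] ⇒ YES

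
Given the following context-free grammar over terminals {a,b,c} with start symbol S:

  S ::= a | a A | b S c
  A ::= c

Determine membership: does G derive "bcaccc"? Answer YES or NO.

CNF form of G:
  S -> T0 A | T1 X3 | a
  A -> c
  T0 -> a
  T1 -> b
  T2 -> c
  X3 -> S T2

Fill CYK table bottom-up:
  [0..0]={T1}  "b"  orig:{}
  [1..1]={A,T2}  "c"  orig:{A}
  [2..2]={S,T0}  "a"  orig:{S}
  [3..3]={A,T2}  "c"  orig:{A}
  [4..4]={A,T2}  "c"  orig:{A}
  [5..5]={A,T2}  "c"  orig:{A}
  [0..1]=∅  "bc"
  [1..2]=∅  "ca"
  [2..3]={S,X3}  "ac"  orig:{S}
  [3..4]=∅  "cc"
  [4..5]=∅  "cc"
  [0..2]=∅  "bca"
  [1..3]=∅  "cac"
  [2..4]={X3}  "acc"  orig:{}
  [3..5]=∅  "ccc"
  [0..3]=∅  "bcac"
  [1..4]=∅  "cacc"
  [2..5]=∅  "accc"
  [0..4]=∅  "bcacc"
  [1..5]=∅  "caccc"
  [0..5]=∅  "bcaccc"

S ∉ T[0,5] ⇒ NO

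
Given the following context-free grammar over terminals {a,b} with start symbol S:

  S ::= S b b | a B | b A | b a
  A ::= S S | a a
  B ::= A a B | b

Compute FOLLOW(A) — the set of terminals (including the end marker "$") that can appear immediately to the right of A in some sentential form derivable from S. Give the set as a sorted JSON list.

FIRST sets, iterate to fixpoint:
pass 1:
  A via A→a a: +{a}
  B via B→A a B: +{a}
  B via B→b: +{b}
  S via S→a B: +{a}
  S via S→b A: +{b}
  FIRST[S]={a,b}  FIRST[A]={a}  FIRST[B]={a,b}
pass 2:
  A via A→S S: +{b}
  FIRST[S]={a,b}  FIRST[A]={a,b}  FIRST[B]={a,b}
pass 3: done
  FIRST[S]={a,b}  FIRST[A]={a,b}  FIRST[B]={a,b}

Compute FOLLOW by fixpoint:
initialize: $ ∈ FOLLOW(S)
iter 1:
  A→S S: FOLLOW(S) ⊇ FIRST(S) = {a,b}; new: +{a,b}
  B→A a B: FOLLOW(A) ⊇ FIRST(a) = {a}; new: +{a}
  S→a B: FOLLOW(B) ⊇ FOLLOW(S) ⊇ {$,a,b}; new: +{$,a,b}
  S→b A: FOLLOW(A) ⊇ FOLLOW(S) ⊇ {$,a,b}; new: +{$,b}
  FOLLOW[S]={$,a,b}  FOLLOW[A]={$,a,b}  FOLLOW[B]={$,a,b}
iter 2: (stable)
  FOLLOW[S]={$,a,b}  FOLLOW[A]={$,a,b}  FOLLOW[B]={$,a,b}

FOLLOW(A) = ["$", "a", "b"]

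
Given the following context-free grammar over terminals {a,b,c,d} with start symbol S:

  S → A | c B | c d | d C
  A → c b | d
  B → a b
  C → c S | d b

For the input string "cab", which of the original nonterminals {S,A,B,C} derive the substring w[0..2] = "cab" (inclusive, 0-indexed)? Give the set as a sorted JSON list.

CNF form of G:
  S -> T0 B | T0 T1 | T0 T3 | T3 C | d
  A -> T0 T1 | d
  B -> T2 T1
  C -> T0 S | T3 T1
  T0 -> c
  T1 -> b
  T2 -> a
  T3 -> d

CYK table (by increasing span) — only the sub-triangle for w[0..2]:
  T[0,0] 'c' = {T0}  orig:{}
  T[1,1] 'a' = {T2}  orig:{}
  T[2,2] 'b' = {T1}  orig:{}
  T[0,1] 'ca' = ∅
  T[1,2] 'ab' = {B}
  T[0,2] 'cab' = {S}

Original NTs in T[0,2] deriving "cab": ["S"]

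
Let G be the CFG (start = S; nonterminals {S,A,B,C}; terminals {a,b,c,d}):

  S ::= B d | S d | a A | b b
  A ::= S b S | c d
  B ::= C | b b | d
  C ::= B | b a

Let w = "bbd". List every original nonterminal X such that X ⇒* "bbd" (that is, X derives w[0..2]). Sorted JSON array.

Convert to CNF:
  S -> B T2 | S T2 | T0 T0 | T3 A
  A -> S X4 | T1 T2
  B -> T0 T0 | T0 T3 | d
  C -> T0 T0 | T0 T3 | d
  T0 -> b
  T1 -> c
  T2 -> d
  T3 -> a
  X4 -> T0 S

Fill CYK table bottom-up, restricted to cells inside w[0..2]:
  T[0,0] 'b' = {T0}  orig:{}
  T[1,1] 'b' = {T0}  orig:{}
  T[2,2] 'd' = {B,C,T2}  orig:{B,C}
  T[0,1] 'bb' = {B,C,S}
  T[1,2] 'bd' = ∅
  T[0,2] 'bbd' = {S}

Original NTs in T[0,2] deriving "bbd": ["S"]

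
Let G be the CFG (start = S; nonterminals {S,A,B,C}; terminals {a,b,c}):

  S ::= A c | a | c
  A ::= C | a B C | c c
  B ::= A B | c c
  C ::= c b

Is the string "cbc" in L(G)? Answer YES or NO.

CNF form of G:
  S -> A T1 | a | c
  A -> T0 X3 | T1 T1 | T1 T2
  B -> A B | T1 T1
  C -> T1 T2
  T0 -> a
  T1 -> c
  T2 -> b
  X3 -> B C

CYK table (by increasing span):
  cell(0,0) c: {S,T1}  orig:{S}
  cell(1,1) b: {T2}  orig:{}
  cell(2,2) c: {S,T1}  orig:{S}
  cell(0,1) cb: {A,C}
  cell(1,2) bc: ∅
  cell(0,2) cbc: {S}

S ∈ T[0,2] ⇒ YES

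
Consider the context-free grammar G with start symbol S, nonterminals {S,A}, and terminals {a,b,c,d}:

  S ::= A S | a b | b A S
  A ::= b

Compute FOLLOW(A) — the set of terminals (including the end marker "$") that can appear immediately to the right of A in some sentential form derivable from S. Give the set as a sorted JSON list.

Compute FIRST by fixpoint:
[1]
  A via A→b: +{b}
  S via S→A S: +{b}
  S via S→a b: +{a}
  FIRST[S]={a,b}  FIRST[A]={b}
[2] (no change)
  FIRST[S]={a,b}  FIRST[A]={b}

Compute FOLLOW by fixpoint:
initialize: $ ∈ FOLLOW(S)
round 1:
  S→A S: FOLLOW(A) ⊇ FIRST(S) = {a,b}; new: +{a,b}
  FOLLOW[S]={$}  FOLLOW[A]={a,b}
round 2: done
  FOLLOW[S]={$}  FOLLOW[A]={a,b}

FOLLOW(A) = ["a", "b"]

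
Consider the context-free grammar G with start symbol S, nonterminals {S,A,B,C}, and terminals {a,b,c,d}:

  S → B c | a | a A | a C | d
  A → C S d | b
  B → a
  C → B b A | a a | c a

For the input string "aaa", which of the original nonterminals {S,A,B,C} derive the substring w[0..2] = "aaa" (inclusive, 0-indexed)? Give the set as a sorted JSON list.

CNF form of G:
  S -> B T3 | T2 A | T2 C | a | d
  A -> C X4 | b
  B -> a
  C -> B X5 | T2 T2 | T3 T2
  T0 -> d
  T1 -> b
  T2 -> a
  T3 -> c
  X4 -> S T0
  X5 -> T1 A

CYK table (by increasing span) — only the sub-triangle for w[0..2]:
  T[0,0] 'a' = {B,S,T2}  orig:{B,S}
  T[1,1] 'a' = {B,S,T2}  orig:{B,S}
  T[2,2] 'a' = {B,S,T2}  orig:{B,S}
  T[0,1] 'aa' = {C}
  T[1,2] 'aa' = {C}
  T[0,2] 'aaa' = {S}

Original NTs in T[0,2] deriving "aaa": ["S"]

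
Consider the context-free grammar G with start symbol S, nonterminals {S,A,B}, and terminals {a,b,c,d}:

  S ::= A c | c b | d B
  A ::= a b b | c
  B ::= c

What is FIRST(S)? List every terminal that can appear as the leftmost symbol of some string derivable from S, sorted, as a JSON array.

FIRST sets, iterate to fixpoint:
pass 1:
  A via A→a b b: +{a}
  A via A→c: +{c}
  B via B→c: +{c}
  S via S→A c: +{a,c}
  S via S→d B: +{d}
  FIRST[S]={a,c,d}  FIRST[A]={a,c}  FIRST[B]={c}
pass 2: (stable)
  FIRST[S]={a,c,d}  FIRST[A]={a,c}  FIRST[B]={c}

FIRST(S) = ["a", "c", "d"]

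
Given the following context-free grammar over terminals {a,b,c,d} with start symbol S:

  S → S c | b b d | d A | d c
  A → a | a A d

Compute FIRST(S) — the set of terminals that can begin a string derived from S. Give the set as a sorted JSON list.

FIRST iteration:
[1]
  A via A→a: +{a}
  S via S→b b d: +{b}
  S via S→d A: +{d}
  FIRST(S)={b,d}  FIRST(A)={a}
[2] (no change)
  FIRST(S)={b,d}  FIRST(A)={a}

FIRST(S) = ["b", "d"]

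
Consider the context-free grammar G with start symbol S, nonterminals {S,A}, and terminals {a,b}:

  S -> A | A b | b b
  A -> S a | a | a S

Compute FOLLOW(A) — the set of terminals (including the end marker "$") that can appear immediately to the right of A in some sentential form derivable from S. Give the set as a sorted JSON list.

FIRST sets, iterate to fixpoint:
pass 1:
  A via A→a: +{a}
  S via S→A: +{a}
  S via S→b b: +{b}
  S: {a,b}  A: {a}
pass 2:
  A via A→S a: +{b}
  S: {a,b}  A: {a,b}
pass 3: — fixpoint
  S: {a,b}  A: {a,b}

FOLLOW sets:
FOLLOW(S) := {$}
[1]
  A→S a: FOLLOW(S) ⊇ FIRST(a) = {a}; new: +{a}
  S→A: FOLLOW(A) ⊇ FOLLOW(S) ⊇ {$,a}; new: +{$,a}
  S→A b: FOLLOW(A) ⊇ FIRST(b) = {b}; new: +{b}
  S: {$,a}  A: {$,a,b}
[2]
  A→a S: FOLLOW(S) ⊇ FOLLOW(A) ⊇ {$,a,b}; new: +{b}
  S: {$,a,b}  A: {$,a,b}
[3] (stable)
  S: {$,a,b}  A: {$,a,b}

FOLLOW(A) = ["$", "a", "b"]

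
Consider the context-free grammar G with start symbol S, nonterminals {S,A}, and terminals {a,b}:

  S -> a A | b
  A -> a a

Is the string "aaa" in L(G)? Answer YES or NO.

CNF form of G:
  S -> T0 A | b
  A -> T0 T0
  T0 -> a

CYK fill:
  cell(0,0) a: {T0}  orig:{}
  cell(1,1) a: {T0}  orig:{}
  cell(2,2) a: {T0}  orig:{}
  cell(0,1) aa: {A}
  cell(1,2) aa: {A}
  cell(0,2) aaa: {S}

S ∈ T[0,2] ⇒ YES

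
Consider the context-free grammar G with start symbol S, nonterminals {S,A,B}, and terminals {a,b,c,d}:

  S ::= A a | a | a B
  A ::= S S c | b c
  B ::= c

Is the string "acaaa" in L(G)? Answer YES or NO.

Convert to CNF:
  S -> A T2 | T2 B | a
  A -> S X3 | T1 T0
  B -> c
  T0 -> c
  T1 -> b
  T2 -> a
  X3 -> S T0

CYK fill:
  [0..0]={S,T2}  "a"  orig:{S}
  [1..1]={B,T0}  "c"  orig:{B}
  [2..2]={S,T2}  "a"  orig:{S}
  [3..3]={S,T2}  "a"  orig:{S}
  [4..4]={S,T2}  "a"  orig:{S}
  [0..1]={S,X3}  "ac"  orig:{S}
  [1..2]=∅  "ca"
  [2..3]=∅  "aa"
  [3..4]=∅  "aa"
  [0..2]=∅  "aca"
  [1..3]=∅  "caa"
  [2..4]=∅  "aaa"
  [0..3]=∅  "acaa"
  [1..4]=∅  "caaa"
  [0..4]=∅  "acaaa"

S ∉ T[0,4] ⇒ NO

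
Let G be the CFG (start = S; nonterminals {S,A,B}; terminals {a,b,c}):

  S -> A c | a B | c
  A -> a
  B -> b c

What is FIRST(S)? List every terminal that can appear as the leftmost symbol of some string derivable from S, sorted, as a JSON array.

Compute FIRST by fixpoint:
pass 1:
  A via A→a: +{a}
  B via B→b c: +{b}
  S via S→A c: +{a}
  S via S→c: +{c}
  FIRST(S)={a,c}  FIRST(A)={a}  FIRST(B)={b}
pass 2: (no change)
  FIRST(S)={a,c}  FIRST(A)={a}  FIRST(B)={b}

FIRST(S) = ["a", "c"]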